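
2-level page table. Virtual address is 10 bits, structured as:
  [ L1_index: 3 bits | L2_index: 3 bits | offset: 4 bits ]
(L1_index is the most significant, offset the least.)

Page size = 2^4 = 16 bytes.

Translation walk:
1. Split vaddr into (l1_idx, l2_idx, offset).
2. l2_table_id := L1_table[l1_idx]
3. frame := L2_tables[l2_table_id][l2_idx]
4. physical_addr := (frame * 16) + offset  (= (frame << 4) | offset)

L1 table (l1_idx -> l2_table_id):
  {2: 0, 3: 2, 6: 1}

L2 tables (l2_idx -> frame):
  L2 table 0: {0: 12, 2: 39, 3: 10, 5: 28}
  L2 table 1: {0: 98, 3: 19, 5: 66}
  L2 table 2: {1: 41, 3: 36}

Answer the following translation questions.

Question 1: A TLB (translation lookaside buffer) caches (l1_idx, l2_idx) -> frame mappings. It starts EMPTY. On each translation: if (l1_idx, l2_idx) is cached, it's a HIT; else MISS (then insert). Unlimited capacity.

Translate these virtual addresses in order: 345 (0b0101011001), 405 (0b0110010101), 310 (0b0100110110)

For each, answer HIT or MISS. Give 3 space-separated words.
Answer: MISS MISS MISS

Derivation:
vaddr=345: (2,5) not in TLB -> MISS, insert
vaddr=405: (3,1) not in TLB -> MISS, insert
vaddr=310: (2,3) not in TLB -> MISS, insert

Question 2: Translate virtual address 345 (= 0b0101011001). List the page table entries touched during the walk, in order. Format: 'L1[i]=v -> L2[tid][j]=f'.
Answer: L1[2]=0 -> L2[0][5]=28

Derivation:
vaddr = 345 = 0b0101011001
Split: l1_idx=2, l2_idx=5, offset=9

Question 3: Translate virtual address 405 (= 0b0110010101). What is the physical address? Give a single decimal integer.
Answer: 661

Derivation:
vaddr = 405 = 0b0110010101
Split: l1_idx=3, l2_idx=1, offset=5
L1[3] = 2
L2[2][1] = 41
paddr = 41 * 16 + 5 = 661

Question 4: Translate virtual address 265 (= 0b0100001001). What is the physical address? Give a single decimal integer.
Answer: 201

Derivation:
vaddr = 265 = 0b0100001001
Split: l1_idx=2, l2_idx=0, offset=9
L1[2] = 0
L2[0][0] = 12
paddr = 12 * 16 + 9 = 201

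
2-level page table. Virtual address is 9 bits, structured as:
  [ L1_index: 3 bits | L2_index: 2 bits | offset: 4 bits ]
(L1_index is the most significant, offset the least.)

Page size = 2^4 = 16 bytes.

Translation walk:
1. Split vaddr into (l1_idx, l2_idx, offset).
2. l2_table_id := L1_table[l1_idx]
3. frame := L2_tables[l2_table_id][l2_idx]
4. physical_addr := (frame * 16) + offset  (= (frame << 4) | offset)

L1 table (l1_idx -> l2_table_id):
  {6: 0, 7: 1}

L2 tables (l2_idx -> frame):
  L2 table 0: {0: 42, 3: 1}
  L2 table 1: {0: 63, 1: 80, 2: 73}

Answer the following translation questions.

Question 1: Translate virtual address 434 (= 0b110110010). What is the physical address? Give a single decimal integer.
Answer: 18

Derivation:
vaddr = 434 = 0b110110010
Split: l1_idx=6, l2_idx=3, offset=2
L1[6] = 0
L2[0][3] = 1
paddr = 1 * 16 + 2 = 18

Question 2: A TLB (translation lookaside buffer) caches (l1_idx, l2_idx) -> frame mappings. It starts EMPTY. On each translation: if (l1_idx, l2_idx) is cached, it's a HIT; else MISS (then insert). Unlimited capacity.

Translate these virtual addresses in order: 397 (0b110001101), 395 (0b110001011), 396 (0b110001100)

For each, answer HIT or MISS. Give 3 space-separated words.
vaddr=397: (6,0) not in TLB -> MISS, insert
vaddr=395: (6,0) in TLB -> HIT
vaddr=396: (6,0) in TLB -> HIT

Answer: MISS HIT HIT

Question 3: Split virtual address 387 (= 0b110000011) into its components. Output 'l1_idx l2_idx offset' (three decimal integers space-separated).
vaddr = 387 = 0b110000011
  top 3 bits -> l1_idx = 6
  next 2 bits -> l2_idx = 0
  bottom 4 bits -> offset = 3

Answer: 6 0 3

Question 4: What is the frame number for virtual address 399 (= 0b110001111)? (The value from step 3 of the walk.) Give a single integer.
vaddr = 399: l1_idx=6, l2_idx=0
L1[6] = 0; L2[0][0] = 42

Answer: 42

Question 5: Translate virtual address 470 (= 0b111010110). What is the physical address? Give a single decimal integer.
vaddr = 470 = 0b111010110
Split: l1_idx=7, l2_idx=1, offset=6
L1[7] = 1
L2[1][1] = 80
paddr = 80 * 16 + 6 = 1286

Answer: 1286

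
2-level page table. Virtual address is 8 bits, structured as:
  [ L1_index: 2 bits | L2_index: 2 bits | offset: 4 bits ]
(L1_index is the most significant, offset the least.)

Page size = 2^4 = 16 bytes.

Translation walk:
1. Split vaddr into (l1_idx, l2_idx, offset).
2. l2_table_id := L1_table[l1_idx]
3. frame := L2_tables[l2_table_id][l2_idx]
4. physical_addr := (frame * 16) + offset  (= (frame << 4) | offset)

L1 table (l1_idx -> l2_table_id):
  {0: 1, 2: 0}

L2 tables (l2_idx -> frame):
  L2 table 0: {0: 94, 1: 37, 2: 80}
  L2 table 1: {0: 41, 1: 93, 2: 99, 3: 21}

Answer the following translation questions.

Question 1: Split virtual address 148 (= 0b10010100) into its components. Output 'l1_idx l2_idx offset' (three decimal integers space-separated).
Answer: 2 1 4

Derivation:
vaddr = 148 = 0b10010100
  top 2 bits -> l1_idx = 2
  next 2 bits -> l2_idx = 1
  bottom 4 bits -> offset = 4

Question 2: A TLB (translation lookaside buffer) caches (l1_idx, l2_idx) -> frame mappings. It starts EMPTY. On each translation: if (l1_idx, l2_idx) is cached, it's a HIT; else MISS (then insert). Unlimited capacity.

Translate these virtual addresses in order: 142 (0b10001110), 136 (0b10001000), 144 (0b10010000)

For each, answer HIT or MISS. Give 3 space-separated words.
vaddr=142: (2,0) not in TLB -> MISS, insert
vaddr=136: (2,0) in TLB -> HIT
vaddr=144: (2,1) not in TLB -> MISS, insert

Answer: MISS HIT MISS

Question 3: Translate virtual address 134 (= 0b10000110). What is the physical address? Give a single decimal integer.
Answer: 1510

Derivation:
vaddr = 134 = 0b10000110
Split: l1_idx=2, l2_idx=0, offset=6
L1[2] = 0
L2[0][0] = 94
paddr = 94 * 16 + 6 = 1510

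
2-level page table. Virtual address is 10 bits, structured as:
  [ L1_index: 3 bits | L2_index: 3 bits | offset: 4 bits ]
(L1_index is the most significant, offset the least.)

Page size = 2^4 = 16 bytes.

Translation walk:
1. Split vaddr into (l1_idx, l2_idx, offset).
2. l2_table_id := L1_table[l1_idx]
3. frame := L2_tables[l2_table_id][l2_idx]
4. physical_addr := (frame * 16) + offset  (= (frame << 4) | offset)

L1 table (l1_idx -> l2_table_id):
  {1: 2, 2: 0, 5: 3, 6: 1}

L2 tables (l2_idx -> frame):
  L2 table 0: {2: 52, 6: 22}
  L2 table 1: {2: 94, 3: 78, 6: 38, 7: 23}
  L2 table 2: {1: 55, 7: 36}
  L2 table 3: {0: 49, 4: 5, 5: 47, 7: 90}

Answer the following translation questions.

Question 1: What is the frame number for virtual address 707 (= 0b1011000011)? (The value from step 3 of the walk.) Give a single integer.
Answer: 5

Derivation:
vaddr = 707: l1_idx=5, l2_idx=4
L1[5] = 3; L2[3][4] = 5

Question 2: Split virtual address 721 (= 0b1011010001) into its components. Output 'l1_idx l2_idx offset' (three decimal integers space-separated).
vaddr = 721 = 0b1011010001
  top 3 bits -> l1_idx = 5
  next 3 bits -> l2_idx = 5
  bottom 4 bits -> offset = 1

Answer: 5 5 1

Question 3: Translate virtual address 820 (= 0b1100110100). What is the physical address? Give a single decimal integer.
vaddr = 820 = 0b1100110100
Split: l1_idx=6, l2_idx=3, offset=4
L1[6] = 1
L2[1][3] = 78
paddr = 78 * 16 + 4 = 1252

Answer: 1252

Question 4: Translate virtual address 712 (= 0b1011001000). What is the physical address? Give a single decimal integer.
Answer: 88

Derivation:
vaddr = 712 = 0b1011001000
Split: l1_idx=5, l2_idx=4, offset=8
L1[5] = 3
L2[3][4] = 5
paddr = 5 * 16 + 8 = 88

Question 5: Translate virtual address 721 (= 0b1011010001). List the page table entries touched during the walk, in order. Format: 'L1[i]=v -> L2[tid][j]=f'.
vaddr = 721 = 0b1011010001
Split: l1_idx=5, l2_idx=5, offset=1

Answer: L1[5]=3 -> L2[3][5]=47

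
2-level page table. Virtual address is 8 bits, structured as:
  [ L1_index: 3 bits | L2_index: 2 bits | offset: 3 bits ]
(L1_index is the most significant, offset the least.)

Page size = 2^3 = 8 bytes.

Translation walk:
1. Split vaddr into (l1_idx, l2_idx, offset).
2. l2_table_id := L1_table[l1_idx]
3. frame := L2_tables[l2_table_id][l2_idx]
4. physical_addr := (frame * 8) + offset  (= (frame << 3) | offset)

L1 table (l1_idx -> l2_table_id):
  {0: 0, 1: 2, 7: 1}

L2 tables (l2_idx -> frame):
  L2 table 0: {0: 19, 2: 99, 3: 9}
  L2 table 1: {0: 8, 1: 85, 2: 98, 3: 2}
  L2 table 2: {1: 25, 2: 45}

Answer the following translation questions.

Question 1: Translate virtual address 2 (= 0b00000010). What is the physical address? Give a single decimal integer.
vaddr = 2 = 0b00000010
Split: l1_idx=0, l2_idx=0, offset=2
L1[0] = 0
L2[0][0] = 19
paddr = 19 * 8 + 2 = 154

Answer: 154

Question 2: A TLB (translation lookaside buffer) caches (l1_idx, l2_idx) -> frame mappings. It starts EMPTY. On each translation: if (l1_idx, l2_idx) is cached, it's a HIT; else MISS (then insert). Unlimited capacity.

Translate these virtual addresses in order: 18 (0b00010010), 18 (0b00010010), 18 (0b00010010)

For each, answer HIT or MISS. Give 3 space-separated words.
vaddr=18: (0,2) not in TLB -> MISS, insert
vaddr=18: (0,2) in TLB -> HIT
vaddr=18: (0,2) in TLB -> HIT

Answer: MISS HIT HIT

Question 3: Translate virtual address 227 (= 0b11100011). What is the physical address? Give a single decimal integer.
vaddr = 227 = 0b11100011
Split: l1_idx=7, l2_idx=0, offset=3
L1[7] = 1
L2[1][0] = 8
paddr = 8 * 8 + 3 = 67

Answer: 67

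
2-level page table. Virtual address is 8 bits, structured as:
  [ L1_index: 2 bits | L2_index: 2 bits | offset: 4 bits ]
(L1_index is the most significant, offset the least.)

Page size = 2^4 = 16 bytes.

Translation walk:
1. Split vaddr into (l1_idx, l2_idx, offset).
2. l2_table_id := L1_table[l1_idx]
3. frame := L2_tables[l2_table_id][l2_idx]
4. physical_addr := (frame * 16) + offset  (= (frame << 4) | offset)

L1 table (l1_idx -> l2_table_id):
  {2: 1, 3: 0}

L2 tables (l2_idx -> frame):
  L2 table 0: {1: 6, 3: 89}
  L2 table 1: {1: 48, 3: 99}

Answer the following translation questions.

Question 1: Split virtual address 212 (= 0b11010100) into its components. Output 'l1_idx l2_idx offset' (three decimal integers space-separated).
Answer: 3 1 4

Derivation:
vaddr = 212 = 0b11010100
  top 2 bits -> l1_idx = 3
  next 2 bits -> l2_idx = 1
  bottom 4 bits -> offset = 4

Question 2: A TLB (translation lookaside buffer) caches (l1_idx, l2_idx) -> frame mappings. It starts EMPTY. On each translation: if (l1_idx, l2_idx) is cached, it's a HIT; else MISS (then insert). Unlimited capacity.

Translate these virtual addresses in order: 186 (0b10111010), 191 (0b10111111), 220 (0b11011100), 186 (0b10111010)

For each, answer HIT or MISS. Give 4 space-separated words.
vaddr=186: (2,3) not in TLB -> MISS, insert
vaddr=191: (2,3) in TLB -> HIT
vaddr=220: (3,1) not in TLB -> MISS, insert
vaddr=186: (2,3) in TLB -> HIT

Answer: MISS HIT MISS HIT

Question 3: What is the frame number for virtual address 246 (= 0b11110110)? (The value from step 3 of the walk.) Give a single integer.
vaddr = 246: l1_idx=3, l2_idx=3
L1[3] = 0; L2[0][3] = 89

Answer: 89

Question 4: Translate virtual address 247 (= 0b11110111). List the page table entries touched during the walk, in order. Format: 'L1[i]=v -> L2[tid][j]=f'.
vaddr = 247 = 0b11110111
Split: l1_idx=3, l2_idx=3, offset=7

Answer: L1[3]=0 -> L2[0][3]=89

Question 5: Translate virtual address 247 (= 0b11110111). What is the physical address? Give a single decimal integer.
Answer: 1431

Derivation:
vaddr = 247 = 0b11110111
Split: l1_idx=3, l2_idx=3, offset=7
L1[3] = 0
L2[0][3] = 89
paddr = 89 * 16 + 7 = 1431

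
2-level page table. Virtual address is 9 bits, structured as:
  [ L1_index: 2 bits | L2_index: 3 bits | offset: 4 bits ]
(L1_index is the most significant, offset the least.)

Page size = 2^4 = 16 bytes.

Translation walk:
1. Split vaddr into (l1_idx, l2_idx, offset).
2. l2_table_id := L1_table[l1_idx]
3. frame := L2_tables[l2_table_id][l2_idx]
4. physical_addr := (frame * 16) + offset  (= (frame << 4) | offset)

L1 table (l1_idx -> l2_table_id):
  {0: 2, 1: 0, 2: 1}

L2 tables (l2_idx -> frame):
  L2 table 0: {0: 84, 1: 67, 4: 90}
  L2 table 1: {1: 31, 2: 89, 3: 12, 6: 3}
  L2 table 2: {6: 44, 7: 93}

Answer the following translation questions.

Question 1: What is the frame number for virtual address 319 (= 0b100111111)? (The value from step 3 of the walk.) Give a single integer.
Answer: 12

Derivation:
vaddr = 319: l1_idx=2, l2_idx=3
L1[2] = 1; L2[1][3] = 12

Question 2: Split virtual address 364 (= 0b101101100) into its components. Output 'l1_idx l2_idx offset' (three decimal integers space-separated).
Answer: 2 6 12

Derivation:
vaddr = 364 = 0b101101100
  top 2 bits -> l1_idx = 2
  next 3 bits -> l2_idx = 6
  bottom 4 bits -> offset = 12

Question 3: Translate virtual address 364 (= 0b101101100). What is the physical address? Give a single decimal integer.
Answer: 60

Derivation:
vaddr = 364 = 0b101101100
Split: l1_idx=2, l2_idx=6, offset=12
L1[2] = 1
L2[1][6] = 3
paddr = 3 * 16 + 12 = 60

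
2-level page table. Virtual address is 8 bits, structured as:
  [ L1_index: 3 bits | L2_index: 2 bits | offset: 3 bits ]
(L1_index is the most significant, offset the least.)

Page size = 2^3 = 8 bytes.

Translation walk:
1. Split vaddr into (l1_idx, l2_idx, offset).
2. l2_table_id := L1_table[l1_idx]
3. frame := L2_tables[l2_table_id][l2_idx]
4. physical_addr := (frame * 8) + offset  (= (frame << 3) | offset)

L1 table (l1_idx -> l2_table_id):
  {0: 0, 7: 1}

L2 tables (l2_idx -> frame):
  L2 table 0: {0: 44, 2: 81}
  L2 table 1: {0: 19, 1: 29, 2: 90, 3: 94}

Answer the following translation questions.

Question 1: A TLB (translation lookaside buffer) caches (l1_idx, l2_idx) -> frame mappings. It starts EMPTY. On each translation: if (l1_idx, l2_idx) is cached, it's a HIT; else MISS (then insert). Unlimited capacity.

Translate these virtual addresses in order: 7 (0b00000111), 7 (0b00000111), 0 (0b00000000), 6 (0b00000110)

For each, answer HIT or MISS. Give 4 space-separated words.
vaddr=7: (0,0) not in TLB -> MISS, insert
vaddr=7: (0,0) in TLB -> HIT
vaddr=0: (0,0) in TLB -> HIT
vaddr=6: (0,0) in TLB -> HIT

Answer: MISS HIT HIT HIT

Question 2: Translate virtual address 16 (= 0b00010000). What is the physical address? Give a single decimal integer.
vaddr = 16 = 0b00010000
Split: l1_idx=0, l2_idx=2, offset=0
L1[0] = 0
L2[0][2] = 81
paddr = 81 * 8 + 0 = 648

Answer: 648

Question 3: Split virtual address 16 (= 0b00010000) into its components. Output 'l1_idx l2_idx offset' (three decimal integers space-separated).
vaddr = 16 = 0b00010000
  top 3 bits -> l1_idx = 0
  next 2 bits -> l2_idx = 2
  bottom 3 bits -> offset = 0

Answer: 0 2 0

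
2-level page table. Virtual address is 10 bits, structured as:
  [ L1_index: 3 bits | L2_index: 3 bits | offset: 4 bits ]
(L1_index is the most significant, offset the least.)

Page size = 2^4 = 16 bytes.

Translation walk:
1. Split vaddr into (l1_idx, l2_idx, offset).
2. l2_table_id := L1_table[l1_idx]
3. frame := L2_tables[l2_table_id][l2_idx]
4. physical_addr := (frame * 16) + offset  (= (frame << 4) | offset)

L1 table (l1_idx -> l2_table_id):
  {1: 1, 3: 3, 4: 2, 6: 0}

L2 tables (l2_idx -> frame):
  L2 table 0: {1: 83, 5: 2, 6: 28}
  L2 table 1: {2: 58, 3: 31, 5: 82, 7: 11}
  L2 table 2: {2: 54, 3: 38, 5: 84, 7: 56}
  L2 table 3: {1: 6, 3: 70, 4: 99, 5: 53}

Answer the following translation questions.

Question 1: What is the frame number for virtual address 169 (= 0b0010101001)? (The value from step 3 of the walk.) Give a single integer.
vaddr = 169: l1_idx=1, l2_idx=2
L1[1] = 1; L2[1][2] = 58

Answer: 58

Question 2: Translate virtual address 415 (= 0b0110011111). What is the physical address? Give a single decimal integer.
vaddr = 415 = 0b0110011111
Split: l1_idx=3, l2_idx=1, offset=15
L1[3] = 3
L2[3][1] = 6
paddr = 6 * 16 + 15 = 111

Answer: 111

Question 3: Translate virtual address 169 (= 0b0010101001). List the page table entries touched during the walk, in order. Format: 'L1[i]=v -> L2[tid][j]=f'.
Answer: L1[1]=1 -> L2[1][2]=58

Derivation:
vaddr = 169 = 0b0010101001
Split: l1_idx=1, l2_idx=2, offset=9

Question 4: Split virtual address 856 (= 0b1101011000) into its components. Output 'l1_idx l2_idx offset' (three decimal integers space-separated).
vaddr = 856 = 0b1101011000
  top 3 bits -> l1_idx = 6
  next 3 bits -> l2_idx = 5
  bottom 4 bits -> offset = 8

Answer: 6 5 8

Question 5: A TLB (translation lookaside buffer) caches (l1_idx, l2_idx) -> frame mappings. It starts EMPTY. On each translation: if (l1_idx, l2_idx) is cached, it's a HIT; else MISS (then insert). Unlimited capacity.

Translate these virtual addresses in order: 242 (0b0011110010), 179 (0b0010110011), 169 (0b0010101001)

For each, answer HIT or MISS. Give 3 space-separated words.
vaddr=242: (1,7) not in TLB -> MISS, insert
vaddr=179: (1,3) not in TLB -> MISS, insert
vaddr=169: (1,2) not in TLB -> MISS, insert

Answer: MISS MISS MISS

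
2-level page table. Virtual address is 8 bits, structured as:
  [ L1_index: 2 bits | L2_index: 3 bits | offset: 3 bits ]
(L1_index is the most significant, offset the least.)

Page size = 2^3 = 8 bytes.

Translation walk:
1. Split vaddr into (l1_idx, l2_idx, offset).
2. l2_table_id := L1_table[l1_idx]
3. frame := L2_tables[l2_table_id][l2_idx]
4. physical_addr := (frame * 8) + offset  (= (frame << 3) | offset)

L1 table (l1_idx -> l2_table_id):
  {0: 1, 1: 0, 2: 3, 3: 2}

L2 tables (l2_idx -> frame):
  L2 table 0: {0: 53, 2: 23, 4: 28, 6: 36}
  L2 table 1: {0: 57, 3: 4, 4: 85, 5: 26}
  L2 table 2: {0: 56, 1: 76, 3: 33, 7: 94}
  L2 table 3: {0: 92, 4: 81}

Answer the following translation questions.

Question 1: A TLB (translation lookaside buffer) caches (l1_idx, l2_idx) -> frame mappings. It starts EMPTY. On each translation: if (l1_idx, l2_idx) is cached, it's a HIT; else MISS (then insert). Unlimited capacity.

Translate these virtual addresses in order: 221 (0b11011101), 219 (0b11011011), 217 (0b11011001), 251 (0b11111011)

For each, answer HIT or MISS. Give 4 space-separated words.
Answer: MISS HIT HIT MISS

Derivation:
vaddr=221: (3,3) not in TLB -> MISS, insert
vaddr=219: (3,3) in TLB -> HIT
vaddr=217: (3,3) in TLB -> HIT
vaddr=251: (3,7) not in TLB -> MISS, insert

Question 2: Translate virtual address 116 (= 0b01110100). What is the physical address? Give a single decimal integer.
Answer: 292

Derivation:
vaddr = 116 = 0b01110100
Split: l1_idx=1, l2_idx=6, offset=4
L1[1] = 0
L2[0][6] = 36
paddr = 36 * 8 + 4 = 292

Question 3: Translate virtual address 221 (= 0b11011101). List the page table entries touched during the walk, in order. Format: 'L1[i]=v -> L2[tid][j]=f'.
Answer: L1[3]=2 -> L2[2][3]=33

Derivation:
vaddr = 221 = 0b11011101
Split: l1_idx=3, l2_idx=3, offset=5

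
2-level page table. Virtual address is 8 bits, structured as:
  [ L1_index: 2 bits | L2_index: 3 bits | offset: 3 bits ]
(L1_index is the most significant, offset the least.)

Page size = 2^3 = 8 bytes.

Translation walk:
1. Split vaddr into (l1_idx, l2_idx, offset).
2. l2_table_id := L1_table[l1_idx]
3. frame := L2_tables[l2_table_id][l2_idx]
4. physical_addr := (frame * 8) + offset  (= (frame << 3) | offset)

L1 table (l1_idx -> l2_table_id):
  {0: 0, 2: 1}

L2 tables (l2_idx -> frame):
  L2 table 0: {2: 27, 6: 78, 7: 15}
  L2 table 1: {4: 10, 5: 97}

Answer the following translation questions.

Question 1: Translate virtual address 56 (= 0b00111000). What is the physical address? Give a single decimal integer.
Answer: 120

Derivation:
vaddr = 56 = 0b00111000
Split: l1_idx=0, l2_idx=7, offset=0
L1[0] = 0
L2[0][7] = 15
paddr = 15 * 8 + 0 = 120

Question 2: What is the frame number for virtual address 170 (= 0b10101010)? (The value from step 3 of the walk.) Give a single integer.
Answer: 97

Derivation:
vaddr = 170: l1_idx=2, l2_idx=5
L1[2] = 1; L2[1][5] = 97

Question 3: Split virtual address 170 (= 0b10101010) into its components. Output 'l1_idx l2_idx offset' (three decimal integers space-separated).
Answer: 2 5 2

Derivation:
vaddr = 170 = 0b10101010
  top 2 bits -> l1_idx = 2
  next 3 bits -> l2_idx = 5
  bottom 3 bits -> offset = 2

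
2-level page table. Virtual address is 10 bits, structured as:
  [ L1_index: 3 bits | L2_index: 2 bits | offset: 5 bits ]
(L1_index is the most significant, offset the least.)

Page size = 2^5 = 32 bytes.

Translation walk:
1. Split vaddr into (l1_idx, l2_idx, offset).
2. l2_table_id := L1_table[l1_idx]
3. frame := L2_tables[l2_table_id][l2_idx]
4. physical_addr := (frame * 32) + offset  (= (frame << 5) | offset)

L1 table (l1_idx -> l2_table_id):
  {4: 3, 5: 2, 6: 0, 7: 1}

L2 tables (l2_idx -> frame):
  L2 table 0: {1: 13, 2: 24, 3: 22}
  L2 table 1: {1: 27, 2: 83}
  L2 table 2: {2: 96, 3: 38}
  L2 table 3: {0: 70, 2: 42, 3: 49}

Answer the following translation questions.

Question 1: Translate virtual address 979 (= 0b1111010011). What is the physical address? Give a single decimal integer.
vaddr = 979 = 0b1111010011
Split: l1_idx=7, l2_idx=2, offset=19
L1[7] = 1
L2[1][2] = 83
paddr = 83 * 32 + 19 = 2675

Answer: 2675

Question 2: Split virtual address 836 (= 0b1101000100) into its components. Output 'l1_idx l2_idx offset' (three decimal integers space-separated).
vaddr = 836 = 0b1101000100
  top 3 bits -> l1_idx = 6
  next 2 bits -> l2_idx = 2
  bottom 5 bits -> offset = 4

Answer: 6 2 4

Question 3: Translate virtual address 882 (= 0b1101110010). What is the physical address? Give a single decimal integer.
vaddr = 882 = 0b1101110010
Split: l1_idx=6, l2_idx=3, offset=18
L1[6] = 0
L2[0][3] = 22
paddr = 22 * 32 + 18 = 722

Answer: 722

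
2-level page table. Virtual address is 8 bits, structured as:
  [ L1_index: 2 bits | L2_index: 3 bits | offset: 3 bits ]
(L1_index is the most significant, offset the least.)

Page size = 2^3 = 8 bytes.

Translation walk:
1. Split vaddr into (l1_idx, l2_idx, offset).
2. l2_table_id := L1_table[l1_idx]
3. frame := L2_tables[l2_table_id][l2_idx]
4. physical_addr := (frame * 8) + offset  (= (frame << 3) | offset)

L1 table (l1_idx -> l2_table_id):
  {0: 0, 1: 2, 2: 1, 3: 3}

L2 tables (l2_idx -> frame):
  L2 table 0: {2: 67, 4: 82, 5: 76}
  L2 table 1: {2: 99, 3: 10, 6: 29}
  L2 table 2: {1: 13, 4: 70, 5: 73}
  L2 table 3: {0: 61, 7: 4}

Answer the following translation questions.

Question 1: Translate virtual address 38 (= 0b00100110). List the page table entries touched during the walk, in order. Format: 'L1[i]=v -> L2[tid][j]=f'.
vaddr = 38 = 0b00100110
Split: l1_idx=0, l2_idx=4, offset=6

Answer: L1[0]=0 -> L2[0][4]=82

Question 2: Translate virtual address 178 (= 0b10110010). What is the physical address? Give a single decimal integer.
vaddr = 178 = 0b10110010
Split: l1_idx=2, l2_idx=6, offset=2
L1[2] = 1
L2[1][6] = 29
paddr = 29 * 8 + 2 = 234

Answer: 234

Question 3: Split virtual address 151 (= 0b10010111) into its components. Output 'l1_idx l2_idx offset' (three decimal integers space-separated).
vaddr = 151 = 0b10010111
  top 2 bits -> l1_idx = 2
  next 3 bits -> l2_idx = 2
  bottom 3 bits -> offset = 7

Answer: 2 2 7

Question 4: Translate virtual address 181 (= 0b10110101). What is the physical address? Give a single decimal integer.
vaddr = 181 = 0b10110101
Split: l1_idx=2, l2_idx=6, offset=5
L1[2] = 1
L2[1][6] = 29
paddr = 29 * 8 + 5 = 237

Answer: 237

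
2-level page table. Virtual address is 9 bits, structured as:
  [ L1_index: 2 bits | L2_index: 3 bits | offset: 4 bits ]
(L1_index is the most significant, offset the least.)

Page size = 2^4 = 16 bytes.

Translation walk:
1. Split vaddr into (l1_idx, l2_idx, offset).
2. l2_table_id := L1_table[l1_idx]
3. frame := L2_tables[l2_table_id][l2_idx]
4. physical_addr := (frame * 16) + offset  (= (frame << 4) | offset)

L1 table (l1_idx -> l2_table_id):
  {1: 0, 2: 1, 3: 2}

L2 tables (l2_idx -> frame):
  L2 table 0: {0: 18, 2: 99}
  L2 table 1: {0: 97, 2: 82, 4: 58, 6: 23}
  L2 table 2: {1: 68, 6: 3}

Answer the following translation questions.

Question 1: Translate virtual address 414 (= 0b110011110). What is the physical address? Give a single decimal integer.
Answer: 1102

Derivation:
vaddr = 414 = 0b110011110
Split: l1_idx=3, l2_idx=1, offset=14
L1[3] = 2
L2[2][1] = 68
paddr = 68 * 16 + 14 = 1102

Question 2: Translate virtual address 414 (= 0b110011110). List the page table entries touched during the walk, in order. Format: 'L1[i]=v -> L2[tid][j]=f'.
vaddr = 414 = 0b110011110
Split: l1_idx=3, l2_idx=1, offset=14

Answer: L1[3]=2 -> L2[2][1]=68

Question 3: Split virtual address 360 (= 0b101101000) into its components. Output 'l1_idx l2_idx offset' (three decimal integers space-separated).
Answer: 2 6 8

Derivation:
vaddr = 360 = 0b101101000
  top 2 bits -> l1_idx = 2
  next 3 bits -> l2_idx = 6
  bottom 4 bits -> offset = 8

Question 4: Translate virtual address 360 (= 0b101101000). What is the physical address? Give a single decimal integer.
Answer: 376

Derivation:
vaddr = 360 = 0b101101000
Split: l1_idx=2, l2_idx=6, offset=8
L1[2] = 1
L2[1][6] = 23
paddr = 23 * 16 + 8 = 376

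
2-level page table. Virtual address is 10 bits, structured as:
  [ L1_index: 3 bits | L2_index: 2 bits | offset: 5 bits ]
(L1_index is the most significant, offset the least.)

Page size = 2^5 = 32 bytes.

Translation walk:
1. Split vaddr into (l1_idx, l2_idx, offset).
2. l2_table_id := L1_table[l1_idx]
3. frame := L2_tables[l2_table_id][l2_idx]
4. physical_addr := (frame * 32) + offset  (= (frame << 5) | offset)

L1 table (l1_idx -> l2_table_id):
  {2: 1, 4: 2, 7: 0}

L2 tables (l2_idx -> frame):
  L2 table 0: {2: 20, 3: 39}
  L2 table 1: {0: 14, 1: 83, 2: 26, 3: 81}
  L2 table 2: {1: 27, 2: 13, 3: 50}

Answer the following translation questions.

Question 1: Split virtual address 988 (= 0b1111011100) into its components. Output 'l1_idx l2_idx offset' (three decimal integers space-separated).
Answer: 7 2 28

Derivation:
vaddr = 988 = 0b1111011100
  top 3 bits -> l1_idx = 7
  next 2 bits -> l2_idx = 2
  bottom 5 bits -> offset = 28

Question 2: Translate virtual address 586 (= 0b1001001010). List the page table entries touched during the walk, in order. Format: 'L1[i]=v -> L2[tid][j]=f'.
Answer: L1[4]=2 -> L2[2][2]=13

Derivation:
vaddr = 586 = 0b1001001010
Split: l1_idx=4, l2_idx=2, offset=10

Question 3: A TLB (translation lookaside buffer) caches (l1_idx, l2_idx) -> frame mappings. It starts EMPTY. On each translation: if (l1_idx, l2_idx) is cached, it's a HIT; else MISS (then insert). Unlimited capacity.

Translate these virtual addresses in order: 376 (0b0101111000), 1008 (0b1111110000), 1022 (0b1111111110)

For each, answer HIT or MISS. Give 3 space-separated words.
vaddr=376: (2,3) not in TLB -> MISS, insert
vaddr=1008: (7,3) not in TLB -> MISS, insert
vaddr=1022: (7,3) in TLB -> HIT

Answer: MISS MISS HIT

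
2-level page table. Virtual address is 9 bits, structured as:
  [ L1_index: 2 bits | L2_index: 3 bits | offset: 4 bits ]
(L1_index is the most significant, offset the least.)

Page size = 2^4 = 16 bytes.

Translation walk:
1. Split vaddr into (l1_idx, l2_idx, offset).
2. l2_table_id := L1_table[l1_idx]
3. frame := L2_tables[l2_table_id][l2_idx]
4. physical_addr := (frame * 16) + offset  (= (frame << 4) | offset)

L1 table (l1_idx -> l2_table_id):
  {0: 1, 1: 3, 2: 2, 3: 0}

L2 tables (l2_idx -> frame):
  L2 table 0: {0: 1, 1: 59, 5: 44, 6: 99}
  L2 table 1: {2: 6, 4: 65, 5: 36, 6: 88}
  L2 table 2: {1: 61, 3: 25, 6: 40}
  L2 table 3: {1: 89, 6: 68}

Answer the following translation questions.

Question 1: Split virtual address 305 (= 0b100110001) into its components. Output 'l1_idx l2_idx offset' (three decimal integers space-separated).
vaddr = 305 = 0b100110001
  top 2 bits -> l1_idx = 2
  next 3 bits -> l2_idx = 3
  bottom 4 bits -> offset = 1

Answer: 2 3 1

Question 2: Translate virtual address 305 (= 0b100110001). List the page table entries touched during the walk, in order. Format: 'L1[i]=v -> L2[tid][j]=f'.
Answer: L1[2]=2 -> L2[2][3]=25

Derivation:
vaddr = 305 = 0b100110001
Split: l1_idx=2, l2_idx=3, offset=1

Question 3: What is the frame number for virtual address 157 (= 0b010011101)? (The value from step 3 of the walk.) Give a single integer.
Answer: 89

Derivation:
vaddr = 157: l1_idx=1, l2_idx=1
L1[1] = 3; L2[3][1] = 89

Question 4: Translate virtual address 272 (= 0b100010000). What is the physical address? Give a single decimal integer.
vaddr = 272 = 0b100010000
Split: l1_idx=2, l2_idx=1, offset=0
L1[2] = 2
L2[2][1] = 61
paddr = 61 * 16 + 0 = 976

Answer: 976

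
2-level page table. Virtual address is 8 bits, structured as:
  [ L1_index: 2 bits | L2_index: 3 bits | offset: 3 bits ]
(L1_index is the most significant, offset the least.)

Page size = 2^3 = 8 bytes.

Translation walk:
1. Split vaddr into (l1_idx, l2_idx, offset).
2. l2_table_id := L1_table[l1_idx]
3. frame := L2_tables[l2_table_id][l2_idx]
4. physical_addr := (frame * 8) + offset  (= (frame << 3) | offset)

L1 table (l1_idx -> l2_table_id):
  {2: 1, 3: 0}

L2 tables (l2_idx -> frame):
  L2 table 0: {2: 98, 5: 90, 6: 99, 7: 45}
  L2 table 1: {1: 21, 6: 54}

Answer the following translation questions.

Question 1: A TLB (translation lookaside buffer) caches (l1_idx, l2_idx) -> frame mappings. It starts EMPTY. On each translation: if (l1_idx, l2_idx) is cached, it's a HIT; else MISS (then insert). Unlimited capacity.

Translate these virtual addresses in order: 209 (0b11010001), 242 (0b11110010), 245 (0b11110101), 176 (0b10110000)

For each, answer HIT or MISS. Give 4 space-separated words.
Answer: MISS MISS HIT MISS

Derivation:
vaddr=209: (3,2) not in TLB -> MISS, insert
vaddr=242: (3,6) not in TLB -> MISS, insert
vaddr=245: (3,6) in TLB -> HIT
vaddr=176: (2,6) not in TLB -> MISS, insert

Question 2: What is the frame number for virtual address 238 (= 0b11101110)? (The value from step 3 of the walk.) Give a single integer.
Answer: 90

Derivation:
vaddr = 238: l1_idx=3, l2_idx=5
L1[3] = 0; L2[0][5] = 90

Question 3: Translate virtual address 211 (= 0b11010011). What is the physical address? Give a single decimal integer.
vaddr = 211 = 0b11010011
Split: l1_idx=3, l2_idx=2, offset=3
L1[3] = 0
L2[0][2] = 98
paddr = 98 * 8 + 3 = 787

Answer: 787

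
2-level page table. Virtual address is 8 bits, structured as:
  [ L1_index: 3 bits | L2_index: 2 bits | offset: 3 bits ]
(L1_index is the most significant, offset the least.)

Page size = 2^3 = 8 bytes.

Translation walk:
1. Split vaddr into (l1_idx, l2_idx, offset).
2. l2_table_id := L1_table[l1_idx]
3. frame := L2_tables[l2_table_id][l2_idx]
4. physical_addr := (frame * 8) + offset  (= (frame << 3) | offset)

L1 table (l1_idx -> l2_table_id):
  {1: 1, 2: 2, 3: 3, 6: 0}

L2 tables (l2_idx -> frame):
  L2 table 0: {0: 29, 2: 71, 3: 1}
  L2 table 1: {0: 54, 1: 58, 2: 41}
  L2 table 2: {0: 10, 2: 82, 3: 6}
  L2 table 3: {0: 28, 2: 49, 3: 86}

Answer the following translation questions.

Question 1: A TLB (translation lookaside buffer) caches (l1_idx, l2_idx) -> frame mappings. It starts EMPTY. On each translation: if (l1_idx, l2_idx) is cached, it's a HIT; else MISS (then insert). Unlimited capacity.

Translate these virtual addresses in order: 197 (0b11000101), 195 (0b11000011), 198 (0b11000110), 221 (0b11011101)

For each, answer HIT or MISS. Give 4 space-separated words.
Answer: MISS HIT HIT MISS

Derivation:
vaddr=197: (6,0) not in TLB -> MISS, insert
vaddr=195: (6,0) in TLB -> HIT
vaddr=198: (6,0) in TLB -> HIT
vaddr=221: (6,3) not in TLB -> MISS, insert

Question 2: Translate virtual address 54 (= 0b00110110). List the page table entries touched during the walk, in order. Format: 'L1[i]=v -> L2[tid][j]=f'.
Answer: L1[1]=1 -> L2[1][2]=41

Derivation:
vaddr = 54 = 0b00110110
Split: l1_idx=1, l2_idx=2, offset=6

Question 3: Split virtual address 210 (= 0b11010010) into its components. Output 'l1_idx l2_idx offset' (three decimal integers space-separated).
vaddr = 210 = 0b11010010
  top 3 bits -> l1_idx = 6
  next 2 bits -> l2_idx = 2
  bottom 3 bits -> offset = 2

Answer: 6 2 2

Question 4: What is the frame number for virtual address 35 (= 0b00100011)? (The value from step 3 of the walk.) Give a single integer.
Answer: 54

Derivation:
vaddr = 35: l1_idx=1, l2_idx=0
L1[1] = 1; L2[1][0] = 54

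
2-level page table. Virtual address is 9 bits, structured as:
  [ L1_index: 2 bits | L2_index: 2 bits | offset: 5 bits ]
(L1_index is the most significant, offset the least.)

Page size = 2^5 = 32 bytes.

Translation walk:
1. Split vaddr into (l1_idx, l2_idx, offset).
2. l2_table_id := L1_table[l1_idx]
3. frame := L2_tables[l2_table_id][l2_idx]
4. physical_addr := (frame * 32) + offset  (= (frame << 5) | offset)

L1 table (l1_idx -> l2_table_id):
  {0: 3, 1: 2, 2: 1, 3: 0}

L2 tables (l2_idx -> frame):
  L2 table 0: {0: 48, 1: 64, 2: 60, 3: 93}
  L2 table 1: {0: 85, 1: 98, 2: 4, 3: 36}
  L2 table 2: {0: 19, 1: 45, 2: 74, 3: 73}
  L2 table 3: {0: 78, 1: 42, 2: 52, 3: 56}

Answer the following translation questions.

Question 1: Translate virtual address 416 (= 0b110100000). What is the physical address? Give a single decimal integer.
vaddr = 416 = 0b110100000
Split: l1_idx=3, l2_idx=1, offset=0
L1[3] = 0
L2[0][1] = 64
paddr = 64 * 32 + 0 = 2048

Answer: 2048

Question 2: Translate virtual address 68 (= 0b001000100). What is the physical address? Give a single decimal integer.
Answer: 1668

Derivation:
vaddr = 68 = 0b001000100
Split: l1_idx=0, l2_idx=2, offset=4
L1[0] = 3
L2[3][2] = 52
paddr = 52 * 32 + 4 = 1668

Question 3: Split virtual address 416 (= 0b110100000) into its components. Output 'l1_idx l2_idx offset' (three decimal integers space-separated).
Answer: 3 1 0

Derivation:
vaddr = 416 = 0b110100000
  top 2 bits -> l1_idx = 3
  next 2 bits -> l2_idx = 1
  bottom 5 bits -> offset = 0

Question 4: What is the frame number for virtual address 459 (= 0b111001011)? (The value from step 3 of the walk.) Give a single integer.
Answer: 60

Derivation:
vaddr = 459: l1_idx=3, l2_idx=2
L1[3] = 0; L2[0][2] = 60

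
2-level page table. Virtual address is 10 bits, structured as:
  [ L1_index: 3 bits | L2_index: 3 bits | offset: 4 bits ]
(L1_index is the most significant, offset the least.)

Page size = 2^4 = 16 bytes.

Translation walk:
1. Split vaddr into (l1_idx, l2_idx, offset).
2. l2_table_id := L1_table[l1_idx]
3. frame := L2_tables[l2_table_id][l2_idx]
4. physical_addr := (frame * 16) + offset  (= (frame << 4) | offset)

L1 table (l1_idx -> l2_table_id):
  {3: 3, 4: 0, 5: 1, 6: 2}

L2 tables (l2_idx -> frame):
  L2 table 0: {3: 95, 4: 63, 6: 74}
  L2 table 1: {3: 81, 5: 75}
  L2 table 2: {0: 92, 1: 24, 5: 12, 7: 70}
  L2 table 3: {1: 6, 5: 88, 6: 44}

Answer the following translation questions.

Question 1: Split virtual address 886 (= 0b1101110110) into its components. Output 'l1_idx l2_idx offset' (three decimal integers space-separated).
Answer: 6 7 6

Derivation:
vaddr = 886 = 0b1101110110
  top 3 bits -> l1_idx = 6
  next 3 bits -> l2_idx = 7
  bottom 4 bits -> offset = 6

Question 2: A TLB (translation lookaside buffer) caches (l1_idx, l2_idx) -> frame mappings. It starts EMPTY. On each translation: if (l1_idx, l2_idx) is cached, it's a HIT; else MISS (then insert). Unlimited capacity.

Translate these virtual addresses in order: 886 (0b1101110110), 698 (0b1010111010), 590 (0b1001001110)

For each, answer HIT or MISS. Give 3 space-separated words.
vaddr=886: (6,7) not in TLB -> MISS, insert
vaddr=698: (5,3) not in TLB -> MISS, insert
vaddr=590: (4,4) not in TLB -> MISS, insert

Answer: MISS MISS MISS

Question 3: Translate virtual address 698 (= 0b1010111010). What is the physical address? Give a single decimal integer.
Answer: 1306

Derivation:
vaddr = 698 = 0b1010111010
Split: l1_idx=5, l2_idx=3, offset=10
L1[5] = 1
L2[1][3] = 81
paddr = 81 * 16 + 10 = 1306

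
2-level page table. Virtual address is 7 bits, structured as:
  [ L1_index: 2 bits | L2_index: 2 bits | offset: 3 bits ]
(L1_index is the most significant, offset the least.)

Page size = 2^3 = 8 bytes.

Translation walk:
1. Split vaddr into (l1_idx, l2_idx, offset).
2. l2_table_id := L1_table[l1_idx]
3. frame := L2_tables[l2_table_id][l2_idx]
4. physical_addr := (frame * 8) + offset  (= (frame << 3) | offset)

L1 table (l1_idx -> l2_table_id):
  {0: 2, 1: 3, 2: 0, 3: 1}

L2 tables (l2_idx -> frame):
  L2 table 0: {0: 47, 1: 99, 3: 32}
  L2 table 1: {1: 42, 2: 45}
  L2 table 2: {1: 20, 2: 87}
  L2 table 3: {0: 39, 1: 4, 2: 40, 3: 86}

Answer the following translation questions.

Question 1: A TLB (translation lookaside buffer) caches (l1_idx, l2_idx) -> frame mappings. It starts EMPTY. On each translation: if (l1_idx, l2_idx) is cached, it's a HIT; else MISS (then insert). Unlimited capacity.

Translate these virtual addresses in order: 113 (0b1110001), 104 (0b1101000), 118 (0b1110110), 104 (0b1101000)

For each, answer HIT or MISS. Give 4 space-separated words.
Answer: MISS MISS HIT HIT

Derivation:
vaddr=113: (3,2) not in TLB -> MISS, insert
vaddr=104: (3,1) not in TLB -> MISS, insert
vaddr=118: (3,2) in TLB -> HIT
vaddr=104: (3,1) in TLB -> HIT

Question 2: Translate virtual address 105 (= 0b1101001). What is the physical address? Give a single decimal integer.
vaddr = 105 = 0b1101001
Split: l1_idx=3, l2_idx=1, offset=1
L1[3] = 1
L2[1][1] = 42
paddr = 42 * 8 + 1 = 337

Answer: 337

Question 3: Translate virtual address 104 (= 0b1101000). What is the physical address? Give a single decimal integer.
Answer: 336

Derivation:
vaddr = 104 = 0b1101000
Split: l1_idx=3, l2_idx=1, offset=0
L1[3] = 1
L2[1][1] = 42
paddr = 42 * 8 + 0 = 336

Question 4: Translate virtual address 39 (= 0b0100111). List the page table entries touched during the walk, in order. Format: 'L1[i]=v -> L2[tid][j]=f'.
vaddr = 39 = 0b0100111
Split: l1_idx=1, l2_idx=0, offset=7

Answer: L1[1]=3 -> L2[3][0]=39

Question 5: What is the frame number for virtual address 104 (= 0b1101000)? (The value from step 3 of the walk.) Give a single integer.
vaddr = 104: l1_idx=3, l2_idx=1
L1[3] = 1; L2[1][1] = 42

Answer: 42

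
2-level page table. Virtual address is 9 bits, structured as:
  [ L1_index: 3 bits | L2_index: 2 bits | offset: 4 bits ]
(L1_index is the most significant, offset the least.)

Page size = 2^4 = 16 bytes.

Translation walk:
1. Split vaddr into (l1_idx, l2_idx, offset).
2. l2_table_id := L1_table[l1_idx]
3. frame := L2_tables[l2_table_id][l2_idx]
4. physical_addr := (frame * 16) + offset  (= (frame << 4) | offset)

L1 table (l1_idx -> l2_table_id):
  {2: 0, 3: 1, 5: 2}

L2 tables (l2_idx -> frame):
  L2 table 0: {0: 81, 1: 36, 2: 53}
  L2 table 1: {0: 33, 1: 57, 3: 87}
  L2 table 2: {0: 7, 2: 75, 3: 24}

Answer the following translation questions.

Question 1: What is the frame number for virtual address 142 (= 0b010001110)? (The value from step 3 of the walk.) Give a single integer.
Answer: 81

Derivation:
vaddr = 142: l1_idx=2, l2_idx=0
L1[2] = 0; L2[0][0] = 81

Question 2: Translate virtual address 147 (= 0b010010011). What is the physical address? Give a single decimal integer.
vaddr = 147 = 0b010010011
Split: l1_idx=2, l2_idx=1, offset=3
L1[2] = 0
L2[0][1] = 36
paddr = 36 * 16 + 3 = 579

Answer: 579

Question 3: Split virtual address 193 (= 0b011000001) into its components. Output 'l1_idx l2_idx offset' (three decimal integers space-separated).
vaddr = 193 = 0b011000001
  top 3 bits -> l1_idx = 3
  next 2 bits -> l2_idx = 0
  bottom 4 bits -> offset = 1

Answer: 3 0 1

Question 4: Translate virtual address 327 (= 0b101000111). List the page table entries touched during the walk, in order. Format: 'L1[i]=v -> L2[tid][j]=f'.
Answer: L1[5]=2 -> L2[2][0]=7

Derivation:
vaddr = 327 = 0b101000111
Split: l1_idx=5, l2_idx=0, offset=7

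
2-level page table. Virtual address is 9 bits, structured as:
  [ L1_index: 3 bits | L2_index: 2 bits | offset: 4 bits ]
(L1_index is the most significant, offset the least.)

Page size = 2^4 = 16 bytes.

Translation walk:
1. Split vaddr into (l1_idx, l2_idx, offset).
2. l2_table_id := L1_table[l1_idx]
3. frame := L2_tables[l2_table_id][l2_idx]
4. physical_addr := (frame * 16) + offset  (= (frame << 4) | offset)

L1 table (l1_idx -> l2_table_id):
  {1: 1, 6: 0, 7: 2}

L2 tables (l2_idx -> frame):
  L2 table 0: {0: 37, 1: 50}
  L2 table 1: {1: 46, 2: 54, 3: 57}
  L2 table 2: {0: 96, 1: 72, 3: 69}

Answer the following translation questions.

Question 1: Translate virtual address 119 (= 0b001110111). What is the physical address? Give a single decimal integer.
vaddr = 119 = 0b001110111
Split: l1_idx=1, l2_idx=3, offset=7
L1[1] = 1
L2[1][3] = 57
paddr = 57 * 16 + 7 = 919

Answer: 919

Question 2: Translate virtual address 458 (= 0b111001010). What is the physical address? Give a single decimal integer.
Answer: 1546

Derivation:
vaddr = 458 = 0b111001010
Split: l1_idx=7, l2_idx=0, offset=10
L1[7] = 2
L2[2][0] = 96
paddr = 96 * 16 + 10 = 1546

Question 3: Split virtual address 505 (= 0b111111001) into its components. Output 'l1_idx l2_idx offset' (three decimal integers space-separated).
vaddr = 505 = 0b111111001
  top 3 bits -> l1_idx = 7
  next 2 bits -> l2_idx = 3
  bottom 4 bits -> offset = 9

Answer: 7 3 9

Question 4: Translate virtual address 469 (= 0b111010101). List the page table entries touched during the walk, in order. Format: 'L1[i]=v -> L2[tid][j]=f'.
Answer: L1[7]=2 -> L2[2][1]=72

Derivation:
vaddr = 469 = 0b111010101
Split: l1_idx=7, l2_idx=1, offset=5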